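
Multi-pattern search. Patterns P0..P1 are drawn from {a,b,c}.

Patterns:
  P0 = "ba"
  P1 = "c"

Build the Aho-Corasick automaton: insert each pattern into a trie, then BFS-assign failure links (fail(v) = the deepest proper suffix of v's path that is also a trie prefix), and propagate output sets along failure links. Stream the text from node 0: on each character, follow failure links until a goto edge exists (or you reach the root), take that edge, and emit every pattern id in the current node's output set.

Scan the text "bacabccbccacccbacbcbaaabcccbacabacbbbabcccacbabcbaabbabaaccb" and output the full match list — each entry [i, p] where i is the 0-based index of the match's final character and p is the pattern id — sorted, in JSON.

Construct AC machine:
Trie nodes:
  0='ε' goto b→1 c→3
  1='b' goto a→2
  2='ba' goto ·  [P0 ends]
  3='c' goto ·  [P1 ends]

Failure links (BFS by depth):
  n1('b'): parent n0 fail=0; on 'b' 0 → fail=0;  out ∅∪∅=∅
  n3('c'): parent n0 fail=0; on 'c' 0 → fail=0;  out {1}∪∅={1}
  n2('ba'): parent n1 fail=0; on 'a' 0 → fail=0;  out {0}∪∅={0}

Scan:
i=0 'b': node 0→1
i=1 'a': node 1→2  → match P0@[0:1]
i=2 'c': node 2→3 ·f  → match P1@[2:2]
i=3 'a': node 3→0 ·f
i=4 'b': node 0→1
i=5 'c': node 1→3 ·f  → match P1@[5:5]
i=6 'c': node 3→3 ·f  → match P1@[6:6]
i=7 'b': node 3→1 ·f
i=8 'c': node 1→3 ·f  → match P1@[8:8]
i=9 'c': node 3→3 ·f  → match P1@[9:9]
i=10 'a': node 3→0 ·f
i=11 'c': node 0→3  → match P1@[11:11]
i=12 'c': node 3→3 ·f  → match P1@[12:12]
i=13 'c': node 3→3 ·f  → match P1@[13:13]
i=14 'b': node 3→1 ·f
i=15 'a': node 1→2  → match P0@[14:15]
i=16 'c': node 2→3 ·f  → match P1@[16:16]
i=17 'b': node 3→1 ·f
i=18 'c': node 1→3 ·f  → match P1@[18:18]
i=19 'b': node 3→1 ·f
i=20 'a': node 1→2  → match P0@[19:20]
i=21 'a': node 2→0 ·f
i=22 'a': node 0→0
i=23 'b': node 0→1
i=24 'c': node 1→3 ·f  → match P1@[24:24]
i=25 'c': node 3→3 ·f  → match P1@[25:25]
i=26 'c': node 3→3 ·f  → match P1@[26:26]
i=27 'b': node 3→1 ·f
i=28 'a': node 1→2  → match P0@[27:28]
i=29 'c': node 2→3 ·f  → match P1@[29:29]
i=30 'a': node 3→0 ·f
i=31 'b': node 0→1
i=32 'a': node 1→2  → match P0@[31:32]
i=33 'c': node 2→3 ·f  → match P1@[33:33]
i=34 'b': node 3→1 ·f
i=35 'b': node 1→1 ·f
i=36 'b': node 1→1 ·f
i=37 'a': node 1→2  → match P0@[36:37]
i=38 'b': node 2→1 ·f
i=39 'c': node 1→3 ·f  → match P1@[39:39]
i=40 'c': node 3→3 ·f  → match P1@[40:40]
i=41 'c': node 3→3 ·f  → match P1@[41:41]
i=42 'a': node 3→0 ·f
i=43 'c': node 0→3  → match P1@[43:43]
i=44 'b': node 3→1 ·f
i=45 'a': node 1→2  → match P0@[44:45]
i=46 'b': node 2→1 ·f
i=47 'c': node 1→3 ·f  → match P1@[47:47]
i=48 'b': node 3→1 ·f
i=49 'a': node 1→2  → match P0@[48:49]
i=50 'a': node 2→0 ·f
i=51 'b': node 0→1
i=52 'b': node 1→1 ·f
i=53 'a': node 1→2  → match P0@[52:53]
i=54 'b': node 2→1 ·f
i=55 'a': node 1→2  → match P0@[54:55]
i=56 'a': node 2→0 ·f
i=57 'c': node 0→3  → match P1@[57:57]
i=58 'c': node 3→3 ·f  → match P1@[58:58]
i=59 'b': node 3→1 ·f

Matches: [[1,0],[2,1],[5,1],[6,1],[8,1],[9,1],[11,1],[12,1],[13,1],[15,0],[16,1],[18,1],[20,0],[24,1],[25,1],[26,1],[28,0],[29,1],[32,0],[33,1],[37,0],[39,1],[40,1],[41,1],[43,1],[45,0],[47,1],[49,0],[53,0],[55,0],[57,1],[58,1]]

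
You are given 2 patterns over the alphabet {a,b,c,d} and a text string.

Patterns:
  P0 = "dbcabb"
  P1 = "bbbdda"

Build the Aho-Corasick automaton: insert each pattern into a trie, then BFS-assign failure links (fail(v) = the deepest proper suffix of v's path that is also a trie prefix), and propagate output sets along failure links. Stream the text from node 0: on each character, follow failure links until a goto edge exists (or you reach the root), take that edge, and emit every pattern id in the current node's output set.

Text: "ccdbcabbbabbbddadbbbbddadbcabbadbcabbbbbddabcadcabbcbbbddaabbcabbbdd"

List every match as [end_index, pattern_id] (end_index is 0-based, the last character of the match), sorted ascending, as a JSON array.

Build automaton:
Trie nodes:
  0='ε' goto b→7 d→1
  1='d' goto b→2
  2='db' goto c→3
  3='dbc' goto a→4
  4='dbca' goto b→5
  5='dbcab' goto b→6
  6='dbcabb' goto ·  ←P0
  7='b' goto b→8
  8='bb' goto b→9
  9='bbb' goto d→10
  10='bbbd' goto d→11
  11='bbbdd' goto a→12
  12='bbbdda' goto ·  ←P1

BFS fail/out derivation:
  fail(1) 'd': from fail(0)=0 chase 'd': 0 ⇒ 0;  out=∅∪out(0)=∅
  fail(7) 'b': from fail(0)=0 chase 'b': 0 ⇒ 0;  out=∅∪out(0)=∅
  fail(2) 'db': from fail(1)=0 chase 'b': 0 ⇒ 7;  out=∅∪out(7)=∅
  fail(8) 'bb': from fail(7)=0 chase 'b': 0 ⇒ 7;  out=∅∪out(7)=∅
  fail(3) 'dbc': from fail(2)=7 chase 'c': 7→0 ⇒ 0;  out=∅∪out(0)=∅
  fail(9) 'bbb': from fail(8)=7 chase 'b': 7 ⇒ 8;  out=∅∪out(8)=∅
  fail(4) 'dbca': from fail(3)=0 chase 'a': 0 ⇒ 0;  out=∅∪out(0)=∅
  fail(10) 'bbbd': from fail(9)=8 chase 'd': 8→7→0 ⇒ 1;  out=∅∪out(1)=∅
  fail(5) 'dbcab': from fail(4)=0 chase 'b': 0 ⇒ 7;  out=∅∪out(7)=∅
  fail(11) 'bbbdd': from fail(10)=1 chase 'd': 1→0 ⇒ 1;  out=∅∪out(1)=∅
  fail(6) 'dbcabb': from fail(5)=7 chase 'b': 7 ⇒ 8;  out={0}∪out(8)={0}
  fail(12) 'bbbdda': from fail(11)=1 chase 'a': 1→0 ⇒ 0;  out={1}∪out(0)={1}

Run:
pos 0 'c': at 0
pos 1 'c': at 0
pos 2 'd': at 1
pos 3 'b': at 2
pos 4 'c': at 3
pos 5 'a': at 4
pos 6 'b': at 5
pos 7 'b': at 6  → match P0@[2:7]
pos 8 'b': at 9 ·f
pos 9 'a': at 0 ·f
pos 10 'b': at 7
pos 11 'b': at 8
pos 12 'b': at 9
pos 13 'd': at 10
pos 14 'd': at 11
pos 15 'a': at 12  → match P1@[10:15]
pos 16 'd': at 1 ·f
pos 17 'b': at 2
pos 18 'b': at 8 ·f
pos 19 'b': at 9
pos 20 'b': at 9 ·f
pos 21 'd': at 10
pos 22 'd': at 11
pos 23 'a': at 12  → match P1@[18:23]
pos 24 'd': at 1 ·f
pos 25 'b': at 2
pos 26 'c': at 3
pos 27 'a': at 4
pos 28 'b': at 5
pos 29 'b': at 6  → match P0@[24:29]
pos 30 'a': at 0 ·f
pos 31 'd': at 1
pos 32 'b': at 2
pos 33 'c': at 3
pos 34 'a': at 4
pos 35 'b': at 5
pos 36 'b': at 6  → match P0@[31:36]
pos 37 'b': at 9 ·f
pos 38 'b': at 9 ·f
pos 39 'b': at 9 ·f
pos 40 'd': at 10
pos 41 'd': at 11
pos 42 'a': at 12  → match P1@[37:42]
pos 43 'b': at 7 ·f
pos 44 'c': at 0 ·f
pos 45 'a': at 0
pos 46 'd': at 1
pos 47 'c': at 0 ·f
pos 48 'a': at 0
pos 49 'b': at 7
pos 50 'b': at 8
pos 51 'c': at 0 ·f
pos 52 'b': at 7
pos 53 'b': at 8
pos 54 'b': at 9
pos 55 'd': at 10
pos 56 'd': at 11
pos 57 'a': at 12  → match P1@[52:57]
pos 58 'a': at 0 ·f
pos 59 'b': at 7
pos 60 'b': at 8
pos 61 'c': at 0 ·f
pos 62 'a': at 0
pos 63 'b': at 7
pos 64 'b': at 8
pos 65 'b': at 9
pos 66 'd': at 10
pos 67 'd': at 11

All matches (sorted): [[7,0],[15,1],[23,1],[29,0],[36,0],[42,1],[57,1]]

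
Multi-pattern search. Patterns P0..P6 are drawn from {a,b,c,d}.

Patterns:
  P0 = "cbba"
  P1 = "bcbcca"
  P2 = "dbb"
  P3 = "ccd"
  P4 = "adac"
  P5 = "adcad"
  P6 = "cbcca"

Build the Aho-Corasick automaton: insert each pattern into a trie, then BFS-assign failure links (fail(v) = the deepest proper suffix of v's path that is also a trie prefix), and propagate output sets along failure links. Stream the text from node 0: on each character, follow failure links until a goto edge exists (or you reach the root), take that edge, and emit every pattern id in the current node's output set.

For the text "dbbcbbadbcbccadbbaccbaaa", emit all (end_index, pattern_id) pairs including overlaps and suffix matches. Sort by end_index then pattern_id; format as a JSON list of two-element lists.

Build automaton:
Trie nodes:
  n0 'ε': a→16 b→5 c→1 d→11
  n1 'c': b→2 c→14
  n2 'cb': b→3 c→23
  n3 'cbb': a→4
  n4 'cbba': ·  ←P0
  n5 'b': c→6
  n6 'bc': b→7
  n7 'bcb': c→8
  n8 'bcbc': c→9
  n9 'bcbcc': a→10
  n10 'bcbcca': ·  ←P1
  n11 'd': b→12
  n12 'db': b→13
  n13 'dbb': ·  ←P2
  n14 'cc': d→15
  n15 'ccd': ·  ←P3
  n16 'a': d→17
  n17 'ad': a→18 c→20
  n18 'ada': c→19
  n19 'adac': ·  ←P4
  n20 'adc': a→21
  n21 'adca': d→22
  n22 'adcad': ·  ←P5
  n23 'cbc': c→24
  n24 'cbcc': a→25
  n25 'cbcca': ·  ←P6

Failure links (BFS by depth):
  n1('c'): parent n0 fail=0; on 'c' 0 → fail=0;  out ∅∪∅=∅
  n5('b'): parent n0 fail=0; on 'b' 0 → fail=0;  out ∅∪∅=∅
  n11('d'): parent n0 fail=0; on 'd' 0 → fail=0;  out ∅∪∅=∅
  n16('a'): parent n0 fail=0; on 'a' 0 → fail=0;  out ∅∪∅=∅
  n2('cb'): parent n1 fail=0; on 'b' 0 → fail=5;  out ∅∪∅=∅
  n6('bc'): parent n5 fail=0; on 'c' 0 → fail=1;  out ∅∪∅=∅
  n12('db'): parent n11 fail=0; on 'b' 0 → fail=5;  out ∅∪∅=∅
  n14('cc'): parent n1 fail=0; on 'c' 0 → fail=1;  out ∅∪∅=∅
  n17('ad'): parent n16 fail=0; on 'd' 0 → fail=11;  out ∅∪∅=∅
  n3('cbb'): parent n2 fail=5; on 'b' 5→0 → fail=5;  out ∅∪∅=∅
  n7('bcb'): parent n6 fail=1; on 'b' 1 → fail=2;  out ∅∪∅=∅
  n13('dbb'): parent n12 fail=5; on 'b' 5→0 → fail=5;  out {2}∪∅={2}
  n15('ccd'): parent n14 fail=1; on 'd' 1→0 → fail=11;  out {3}∪∅={3}
  n18('ada'): parent n17 fail=11; on 'a' 11→0 → fail=16;  out ∅∪∅=∅
  n20('adc'): parent n17 fail=11; on 'c' 11→0 → fail=1;  out ∅∪∅=∅
  n23('cbc'): parent n2 fail=5; on 'c' 5 → fail=6;  out ∅∪∅=∅
  n4('cbba'): parent n3 fail=5; on 'a' 5→0 → fail=16;  out {0}∪∅={0}
  n8('bcbc'): parent n7 fail=2; on 'c' 2 → fail=23;  out ∅∪∅=∅
  n19('adac'): parent n18 fail=16; on 'c' 16→0 → fail=1;  out {4}∪∅={4}
  n21('adca'): parent n20 fail=1; on 'a' 1→0 → fail=16;  out ∅∪∅=∅
  n24('cbcc'): parent n23 fail=6; on 'c' 6→1 → fail=14;  out ∅∪∅=∅
  n9('bcbcc'): parent n8 fail=23; on 'c' 23 → fail=24;  out ∅∪∅=∅
  n22('adcad'): parent n21 fail=16; on 'd' 16 → fail=17;  out {5}∪∅={5}
  n25('cbcca'): parent n24 fail=14; on 'a' 14→1→0 → fail=16;  out {6}∪∅={6}
  n10('bcbcca'): parent n9 fail=24; on 'a' 24 → fail=25;  out {1}∪{6}={1,6}

Text stream:
pos 0 'd': at 11
pos 1 'b': at 12
pos 2 'b': at 13  ** P2@[0:2]
pos 3 'c': at 6 (via fail)
pos 4 'b': at 7
pos 5 'b': at 3 (via fail)
pos 6 'a': at 4  ** P0@[3:6]
pos 7 'd': at 17 (via fail)
pos 8 'b': at 12 (via fail)
pos 9 'c': at 6 (via fail)
pos 10 'b': at 7
pos 11 'c': at 8
pos 12 'c': at 9
pos 13 'a': at 10  ** P1@[8:13],P6@[9:13]
pos 14 'd': at 17 (via fail)
pos 15 'b': at 12 (via fail)
pos 16 'b': at 13  ** P2@[14:16]
pos 17 'a': at 16 (via fail)
pos 18 'c': at 1 (via fail)
pos 19 'c': at 14
pos 20 'b': at 2 (via fail)
pos 21 'a': at 16 (via fail)
pos 22 'a': at 16 (via fail)
pos 23 'a': at 16 (via fail)

Result: [[2,2],[6,0],[13,1],[13,6],[16,2]]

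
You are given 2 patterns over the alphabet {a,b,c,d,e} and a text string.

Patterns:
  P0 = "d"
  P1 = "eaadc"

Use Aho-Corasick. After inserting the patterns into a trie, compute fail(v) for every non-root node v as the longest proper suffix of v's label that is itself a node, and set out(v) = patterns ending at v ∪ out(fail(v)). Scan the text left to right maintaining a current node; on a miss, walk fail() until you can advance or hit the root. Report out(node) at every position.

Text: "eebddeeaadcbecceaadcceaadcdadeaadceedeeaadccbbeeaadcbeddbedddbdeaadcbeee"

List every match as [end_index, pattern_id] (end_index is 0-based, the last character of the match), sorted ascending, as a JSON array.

Build:
Trie (insert patterns):
  0='ε' goto d→1 e→2
  1='d' goto ·  ←P0
  2='e' goto a→3
  3='ea' goto a→4
  4='eaa' goto d→5
  5='eaad' goto c→6
  6='eaadc' goto ·  ←P1

Failure links (BFS by depth):
  fail(1) 'd': from fail(0)=0 chase 'd': 0 ⇒ 0;  out={0}∪out(0)={0}
  fail(2) 'e': from fail(0)=0 chase 'e': 0 ⇒ 0;  out=∅∪out(0)=∅
  fail(3) 'ea': from fail(2)=0 chase 'a': 0 ⇒ 0;  out=∅∪out(0)=∅
  fail(4) 'eaa': from fail(3)=0 chase 'a': 0 ⇒ 0;  out=∅∪out(0)=∅
  fail(5) 'eaad': from fail(4)=0 chase 'd': 0 ⇒ 1;  out=∅∪out(1)={0}
  fail(6) 'eaadc': from fail(5)=1 chase 'c': 1→0 ⇒ 0;  out={1}∪out(0)={1}

Text stream:
i=0 'e': node 0→2
i=1 'e': node 2→2 (fail-walked)
i=2 'b': node 2→0 (fail-walked)
i=3 'd': node 0→1  → match P0@[3:3]
i=4 'd': node 1→1 (fail-walked)  → match P0@[4:4]
i=5 'e': node 1→2 (fail-walked)
i=6 'e': node 2→2 (fail-walked)
i=7 'a': node 2→3
i=8 'a': node 3→4
i=9 'd': node 4→5  → match P0@[9:9]
i=10 'c': node 5→6  → match P1@[6:10]
i=11 'b': node 6→0 (fail-walked)
i=12 'e': node 0→2
i=13 'c': node 2→0 (fail-walked)
i=14 'c': node 0→0
i=15 'e': node 0→2
i=16 'a': node 2→3
i=17 'a': node 3→4
i=18 'd': node 4→5  → match P0@[18:18]
i=19 'c': node 5→6  → match P1@[15:19]
i=20 'c': node 6→0 (fail-walked)
i=21 'e': node 0→2
i=22 'a': node 2→3
i=23 'a': node 3→4
i=24 'd': node 4→5  → match P0@[24:24]
i=25 'c': node 5→6  → match P1@[21:25]
i=26 'd': node 6→1 (fail-walked)  → match P0@[26:26]
i=27 'a': node 1→0 (fail-walked)
i=28 'd': node 0→1  → match P0@[28:28]
i=29 'e': node 1→2 (fail-walked)
i=30 'a': node 2→3
i=31 'a': node 3→4
i=32 'd': node 4→5  → match P0@[32:32]
i=33 'c': node 5→6  → match P1@[29:33]
i=34 'e': node 6→2 (fail-walked)
i=35 'e': node 2→2 (fail-walked)
i=36 'd': node 2→1 (fail-walked)  → match P0@[36:36]
i=37 'e': node 1→2 (fail-walked)
i=38 'e': node 2→2 (fail-walked)
i=39 'a': node 2→3
i=40 'a': node 3→4
i=41 'd': node 4→5  → match P0@[41:41]
i=42 'c': node 5→6  → match P1@[38:42]
i=43 'c': node 6→0 (fail-walked)
i=44 'b': node 0→0
i=45 'b': node 0→0
i=46 'e': node 0→2
i=47 'e': node 2→2 (fail-walked)
i=48 'a': node 2→3
i=49 'a': node 3→4
i=50 'd': node 4→5  → match P0@[50:50]
i=51 'c': node 5→6  → match P1@[47:51]
i=52 'b': node 6→0 (fail-walked)
i=53 'e': node 0→2
i=54 'd': node 2→1 (fail-walked)  → match P0@[54:54]
i=55 'd': node 1→1 (fail-walked)  → match P0@[55:55]
i=56 'b': node 1→0 (fail-walked)
i=57 'e': node 0→2
i=58 'd': node 2→1 (fail-walked)  → match P0@[58:58]
i=59 'd': node 1→1 (fail-walked)  → match P0@[59:59]
i=60 'd': node 1→1 (fail-walked)  → match P0@[60:60]
i=61 'b': node 1→0 (fail-walked)
i=62 'd': node 0→1  → match P0@[62:62]
i=63 'e': node 1→2 (fail-walked)
i=64 'a': node 2→3
i=65 'a': node 3→4
i=66 'd': node 4→5  → match P0@[66:66]
i=67 'c': node 5→6  → match P1@[63:67]
i=68 'b': node 6→0 (fail-walked)
i=69 'e': node 0→2
i=70 'e': node 2→2 (fail-walked)
i=71 'e': node 2→2 (fail-walked)

All matches (sorted): [[3,0],[4,0],[9,0],[10,1],[18,0],[19,1],[24,0],[25,1],[26,0],[28,0],[32,0],[33,1],[36,0],[41,0],[42,1],[50,0],[51,1],[54,0],[55,0],[58,0],[59,0],[60,0],[62,0],[66,0],[67,1]]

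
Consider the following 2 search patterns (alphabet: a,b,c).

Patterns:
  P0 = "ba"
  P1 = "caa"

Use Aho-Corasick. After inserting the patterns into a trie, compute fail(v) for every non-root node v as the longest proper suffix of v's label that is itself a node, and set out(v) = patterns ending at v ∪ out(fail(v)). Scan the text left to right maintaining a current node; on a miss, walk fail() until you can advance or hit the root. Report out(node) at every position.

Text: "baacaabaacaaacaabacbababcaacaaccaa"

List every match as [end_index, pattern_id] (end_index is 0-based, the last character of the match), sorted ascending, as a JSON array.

Construct AC machine:
Trie (insert patterns):
  n0 'ε': b→1 c→3
  n1 'b': a→2
  n2 'ba': ·  ←P0
  n3 'c': a→4
  n4 'ca': a→5
  n5 'caa': ·  ←P1

BFS fail/out derivation:
  n1('b'): parent n0 fail=0; on 'b' 0 → fail=0;  out ∅∪∅=∅
  n3('c'): parent n0 fail=0; on 'c' 0 → fail=0;  out ∅∪∅=∅
  n2('ba'): parent n1 fail=0; on 'a' 0 → fail=0;  out {0}∪∅={0}
  n4('ca'): parent n3 fail=0; on 'a' 0 → fail=0;  out ∅∪∅=∅
  n5('caa'): parent n4 fail=0; on 'a' 0 → fail=0;  out {1}∪∅={1}

Scan:
i=0 'b': node 0→1
i=1 'a': node 1→2  emit P0@[0:1]
i=2 'a': node 2→0 (fail-walked)
i=3 'c': node 0→3
i=4 'a': node 3→4
i=5 'a': node 4→5  emit P1@[3:5]
i=6 'b': node 5→1 (fail-walked)
i=7 'a': node 1→2  emit P0@[6:7]
i=8 'a': node 2→0 (fail-walked)
i=9 'c': node 0→3
i=10 'a': node 3→4
i=11 'a': node 4→5  emit P1@[9:11]
i=12 'a': node 5→0 (fail-walked)
i=13 'c': node 0→3
i=14 'a': node 3→4
i=15 'a': node 4→5  emit P1@[13:15]
i=16 'b': node 5→1 (fail-walked)
i=17 'a': node 1→2  emit P0@[16:17]
i=18 'c': node 2→3 (fail-walked)
i=19 'b': node 3→1 (fail-walked)
i=20 'a': node 1→2  emit P0@[19:20]
i=21 'b': node 2→1 (fail-walked)
i=22 'a': node 1→2  emit P0@[21:22]
i=23 'b': node 2→1 (fail-walked)
i=24 'c': node 1→3 (fail-walked)
i=25 'a': node 3→4
i=26 'a': node 4→5  emit P1@[24:26]
i=27 'c': node 5→3 (fail-walked)
i=28 'a': node 3→4
i=29 'a': node 4→5  emit P1@[27:29]
i=30 'c': node 5→3 (fail-walked)
i=31 'c': node 3→3 (fail-walked)
i=32 'a': node 3→4
i=33 'a': node 4→5  emit P1@[31:33]

Matches: [[1,0],[5,1],[7,0],[11,1],[15,1],[17,0],[20,0],[22,0],[26,1],[29,1],[33,1]]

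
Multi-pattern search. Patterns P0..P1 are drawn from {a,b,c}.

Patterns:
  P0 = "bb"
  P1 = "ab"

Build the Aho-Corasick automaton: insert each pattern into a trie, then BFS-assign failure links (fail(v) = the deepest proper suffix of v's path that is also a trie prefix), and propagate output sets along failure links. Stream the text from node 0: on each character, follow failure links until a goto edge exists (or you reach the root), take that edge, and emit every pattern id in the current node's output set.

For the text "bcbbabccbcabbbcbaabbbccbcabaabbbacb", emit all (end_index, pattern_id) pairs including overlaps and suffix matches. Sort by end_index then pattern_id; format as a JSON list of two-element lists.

Build:
Trie nodes:
  0='ε' goto a→3 b→1
  1='b' goto b→2
  2='bb' goto ·  ←P0
  3='a' goto b→4
  4='ab' goto ·  ←P1

BFS fail/out derivation:
  fail(1) 'b': from fail(0)=0 chase 'b': 0 ⇒ 0;  out=∅∪out(0)=∅
  fail(3) 'a': from fail(0)=0 chase 'a': 0 ⇒ 0;  out=∅∪out(0)=∅
  fail(2) 'bb': from fail(1)=0 chase 'b': 0 ⇒ 1;  out={0}∪out(1)={0}
  fail(4) 'ab': from fail(3)=0 chase 'b': 0 ⇒ 1;  out={1}∪out(1)={1}

Run:
i=0 'b': node 0→1
i=1 'c': node 1→0 (via fail)
i=2 'b': node 0→1
i=3 'b': node 1→2  emit P0@[2:3]
i=4 'a': node 2→3 (via fail)
i=5 'b': node 3→4  emit P1@[4:5]
i=6 'c': node 4→0 (via fail)
i=7 'c': node 0→0
i=8 'b': node 0→1
i=9 'c': node 1→0 (via fail)
i=10 'a': node 0→3
i=11 'b': node 3→4  emit P1@[10:11]
i=12 'b': node 4→2 (via fail)  emit P0@[11:12]
i=13 'b': node 2→2 (via fail)  emit P0@[12:13]
i=14 'c': node 2→0 (via fail)
i=15 'b': node 0→1
i=16 'a': node 1→3 (via fail)
i=17 'a': node 3→3 (via fail)
i=18 'b': node 3→4  emit P1@[17:18]
i=19 'b': node 4→2 (via fail)  emit P0@[18:19]
i=20 'b': node 2→2 (via fail)  emit P0@[19:20]
i=21 'c': node 2→0 (via fail)
i=22 'c': node 0→0
i=23 'b': node 0→1
i=24 'c': node 1→0 (via fail)
i=25 'a': node 0→3
i=26 'b': node 3→4  emit P1@[25:26]
i=27 'a': node 4→3 (via fail)
i=28 'a': node 3→3 (via fail)
i=29 'b': node 3→4  emit P1@[28:29]
i=30 'b': node 4→2 (via fail)  emit P0@[29:30]
i=31 'b': node 2→2 (via fail)  emit P0@[30:31]
i=32 'a': node 2→3 (via fail)
i=33 'c': node 3→0 (via fail)
i=34 'b': node 0→1

All matches (sorted): [[3,0],[5,1],[11,1],[12,0],[13,0],[18,1],[19,0],[20,0],[26,1],[29,1],[30,0],[31,0]]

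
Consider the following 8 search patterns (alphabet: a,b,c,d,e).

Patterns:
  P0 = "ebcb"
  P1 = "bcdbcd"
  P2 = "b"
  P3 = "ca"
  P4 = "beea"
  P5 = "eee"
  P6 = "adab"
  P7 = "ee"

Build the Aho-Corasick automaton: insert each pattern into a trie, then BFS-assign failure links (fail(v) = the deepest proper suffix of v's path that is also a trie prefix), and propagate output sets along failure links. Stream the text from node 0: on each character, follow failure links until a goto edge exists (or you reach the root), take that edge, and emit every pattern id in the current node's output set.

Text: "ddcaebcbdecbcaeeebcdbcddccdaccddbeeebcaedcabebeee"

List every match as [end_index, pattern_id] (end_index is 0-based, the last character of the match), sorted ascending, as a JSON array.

Build:
Trie (insert patterns):
  n0 'ε': a→18 b→5 c→11 e→1
  n1 'e': b→2 e→16
  n2 'eb': c→3
  n3 'ebc': b→4
  n4 'ebcb': ·  ←P0
  n5 'b': c→6 e→13  ←P2
  n6 'bc': d→7
  n7 'bcd': b→8
  n8 'bcdb': c→9
  n9 'bcdbc': d→10
  n10 'bcdbcd': ·  ←P1
  n11 'c': a→12
  n12 'ca': ·  ←P3
  n13 'be': e→14
  n14 'bee': a→15
  n15 'beea': ·  ←P4
  n16 'ee': e→17  ←P7
  n17 'eee': ·  ←P5
  n18 'a': d→19
  n19 'ad': a→20
  n20 'ada': b→21
  n21 'adab': ·  ←P6

Failure links (BFS by depth):
  fail(1) 'e': from fail(0)=0 chase 'e': 0 ⇒ 0;  out=∅∪out(0)=∅
  fail(5) 'b': from fail(0)=0 chase 'b': 0 ⇒ 0;  out={2}∪out(0)={2}
  fail(11) 'c': from fail(0)=0 chase 'c': 0 ⇒ 0;  out=∅∪out(0)=∅
  fail(18) 'a': from fail(0)=0 chase 'a': 0 ⇒ 0;  out=∅∪out(0)=∅
  fail(2) 'eb': from fail(1)=0 chase 'b': 0 ⇒ 5;  out=∅∪out(5)={2}
  fail(6) 'bc': from fail(5)=0 chase 'c': 0 ⇒ 11;  out=∅∪out(11)=∅
  fail(12) 'ca': from fail(11)=0 chase 'a': 0 ⇒ 18;  out={3}∪out(18)={3}
  fail(13) 'be': from fail(5)=0 chase 'e': 0 ⇒ 1;  out=∅∪out(1)=∅
  fail(16) 'ee': from fail(1)=0 chase 'e': 0 ⇒ 1;  out={7}∪out(1)={7}
  fail(19) 'ad': from fail(18)=0 chase 'd': 0 ⇒ 0;  out=∅∪out(0)=∅
  fail(3) 'ebc': from fail(2)=5 chase 'c': 5 ⇒ 6;  out=∅∪out(6)=∅
  fail(7) 'bcd': from fail(6)=11 chase 'd': 11→0 ⇒ 0;  out=∅∪out(0)=∅
  fail(14) 'bee': from fail(13)=1 chase 'e': 1 ⇒ 16;  out=∅∪out(16)={7}
  fail(17) 'eee': from fail(16)=1 chase 'e': 1 ⇒ 16;  out={5}∪out(16)={5,7}
  fail(20) 'ada': from fail(19)=0 chase 'a': 0 ⇒ 18;  out=∅∪out(18)=∅
  fail(4) 'ebcb': from fail(3)=6 chase 'b': 6→11→0 ⇒ 5;  out={0}∪out(5)={0,2}
  fail(8) 'bcdb': from fail(7)=0 chase 'b': 0 ⇒ 5;  out=∅∪out(5)={2}
  fail(15) 'beea': from fail(14)=16 chase 'a': 16→1→0 ⇒ 18;  out={4}∪out(18)={4}
  fail(21) 'adab': from fail(20)=18 chase 'b': 18→0 ⇒ 5;  out={6}∪out(5)={2,6}
  fail(9) 'bcdbc': from fail(8)=5 chase 'c': 5 ⇒ 6;  out=∅∪out(6)=∅
  fail(10) 'bcdbcd': from fail(9)=6 chase 'd': 6 ⇒ 7;  out={1}∪out(7)={1}

Text stream:
pos 0 'd': at 0
pos 1 'd': at 0
pos 2 'c': at 11
pos 3 'a': at 12  ** P3@[2:3]
pos 4 'e': at 1 (via fail)
pos 5 'b': at 2  ** P2@[5:5]
pos 6 'c': at 3
pos 7 'b': at 4  ** P0@[4:7],P2@[7:7]
pos 8 'd': at 0 (via fail)
pos 9 'e': at 1
pos 10 'c': at 11 (via fail)
pos 11 'b': at 5 (via fail)  ** P2@[11:11]
pos 12 'c': at 6
pos 13 'a': at 12 (via fail)  ** P3@[12:13]
pos 14 'e': at 1 (via fail)
pos 15 'e': at 16  ** P7@[14:15]
pos 16 'e': at 17  ** P5@[14:16],P7@[15:16]
pos 17 'b': at 2 (via fail)  ** P2@[17:17]
pos 18 'c': at 3
pos 19 'd': at 7 (via fail)
pos 20 'b': at 8  ** P2@[20:20]
pos 21 'c': at 9
pos 22 'd': at 10  ** P1@[17:22]
pos 23 'd': at 0 (via fail)
pos 24 'c': at 11
pos 25 'c': at 11 (via fail)
pos 26 'd': at 0 (via fail)
pos 27 'a': at 18
pos 28 'c': at 11 (via fail)
pos 29 'c': at 11 (via fail)
pos 30 'd': at 0 (via fail)
pos 31 'd': at 0
pos 32 'b': at 5  ** P2@[32:32]
pos 33 'e': at 13
pos 34 'e': at 14  ** P7@[33:34]
pos 35 'e': at 17 (via fail)  ** P5@[33:35],P7@[34:35]
pos 36 'b': at 2 (via fail)  ** P2@[36:36]
pos 37 'c': at 3
pos 38 'a': at 12 (via fail)  ** P3@[37:38]
pos 39 'e': at 1 (via fail)
pos 40 'd': at 0 (via fail)
pos 41 'c': at 11
pos 42 'a': at 12  ** P3@[41:42]
pos 43 'b': at 5 (via fail)  ** P2@[43:43]
pos 44 'e': at 13
pos 45 'b': at 2 (via fail)  ** P2@[45:45]
pos 46 'e': at 13 (via fail)
pos 47 'e': at 14  ** P7@[46:47]
pos 48 'e': at 17 (via fail)  ** P5@[46:48],P7@[47:48]

All matches (sorted): [[3,3],[5,2],[7,0],[7,2],[11,2],[13,3],[15,7],[16,5],[16,7],[17,2],[20,2],[22,1],[32,2],[34,7],[35,5],[35,7],[36,2],[38,3],[42,3],[43,2],[45,2],[47,7],[48,5],[48,7]]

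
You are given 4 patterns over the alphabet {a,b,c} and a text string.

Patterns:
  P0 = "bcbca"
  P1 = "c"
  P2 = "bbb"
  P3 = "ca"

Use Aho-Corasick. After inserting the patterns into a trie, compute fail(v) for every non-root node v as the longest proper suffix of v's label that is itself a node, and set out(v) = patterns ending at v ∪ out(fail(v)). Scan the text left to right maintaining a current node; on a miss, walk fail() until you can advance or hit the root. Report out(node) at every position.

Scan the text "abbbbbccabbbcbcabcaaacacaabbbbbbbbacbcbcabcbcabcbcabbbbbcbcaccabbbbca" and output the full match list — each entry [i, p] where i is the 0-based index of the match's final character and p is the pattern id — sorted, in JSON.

Build automaton:
Trie nodes:
  0='ε' goto b→1 c→6
  1='b' goto b→7 c→2
  2='bc' goto b→3
  3='bcb' goto c→4
  4='bcbc' goto a→5
  5='bcbca' goto ·  ←P0
  6='c' goto a→9  ←P1
  7='bb' goto b→8
  8='bbb' goto ·  ←P2
  9='ca' goto ·  ←P3

Failure links (BFS by depth):
  fail(1) 'b': from fail(0)=0 chase 'b': 0 ⇒ 0;  out=∅∪out(0)=∅
  fail(6) 'c': from fail(0)=0 chase 'c': 0 ⇒ 0;  out={1}∪out(0)={1}
  fail(2) 'bc': from fail(1)=0 chase 'c': 0 ⇒ 6;  out=∅∪out(6)={1}
  fail(7) 'bb': from fail(1)=0 chase 'b': 0 ⇒ 1;  out=∅∪out(1)=∅
  fail(9) 'ca': from fail(6)=0 chase 'a': 0 ⇒ 0;  out={3}∪out(0)={3}
  fail(3) 'bcb': from fail(2)=6 chase 'b': 6→0 ⇒ 1;  out=∅∪out(1)=∅
  fail(8) 'bbb': from fail(7)=1 chase 'b': 1 ⇒ 7;  out={2}∪out(7)={2}
  fail(4) 'bcbc': from fail(3)=1 chase 'c': 1 ⇒ 2;  out=∅∪out(2)={1}
  fail(5) 'bcbca': from fail(4)=2 chase 'a': 2→6 ⇒ 9;  out={0}∪out(9)={0,3}

Text stream:
[0] read 'a'  n0⇒n0
[1] read 'b'  n0⇒n1
[2] read 'b'  n1⇒n7
[3] read 'b'  n7⇒n8  ** P2@[1:3]
[4] read 'b'  n8⇒n8 (via fail)  ** P2@[2:4]
[5] read 'b'  n8⇒n8 (via fail)  ** P2@[3:5]
[6] read 'c'  n8⇒n2 (via fail)  ** P1@[6:6]
[7] read 'c'  n2⇒n6 (via fail)  ** P1@[7:7]
[8] read 'a'  n6⇒n9  ** P3@[7:8]
[9] read 'b'  n9⇒n1 (via fail)
[10] read 'b'  n1⇒n7
[11] read 'b'  n7⇒n8  ** P2@[9:11]
[12] read 'c'  n8⇒n2 (via fail)  ** P1@[12:12]
[13] read 'b'  n2⇒n3
[14] read 'c'  n3⇒n4  ** P1@[14:14]
[15] read 'a'  n4⇒n5  ** P0@[11:15],P3@[14:15]
[16] read 'b'  n5⇒n1 (via fail)
[17] read 'c'  n1⇒n2  ** P1@[17:17]
[18] read 'a'  n2⇒n9 (via fail)  ** P3@[17:18]
[19] read 'a'  n9⇒n0 (via fail)
[20] read 'a'  n0⇒n0
[21] read 'c'  n0⇒n6  ** P1@[21:21]
[22] read 'a'  n6⇒n9  ** P3@[21:22]
[23] read 'c'  n9⇒n6 (via fail)  ** P1@[23:23]
[24] read 'a'  n6⇒n9  ** P3@[23:24]
[25] read 'a'  n9⇒n0 (via fail)
[26] read 'b'  n0⇒n1
[27] read 'b'  n1⇒n7
[28] read 'b'  n7⇒n8  ** P2@[26:28]
[29] read 'b'  n8⇒n8 (via fail)  ** P2@[27:29]
[30] read 'b'  n8⇒n8 (via fail)  ** P2@[28:30]
[31] read 'b'  n8⇒n8 (via fail)  ** P2@[29:31]
[32] read 'b'  n8⇒n8 (via fail)  ** P2@[30:32]
[33] read 'b'  n8⇒n8 (via fail)  ** P2@[31:33]
[34] read 'a'  n8⇒n0 (via fail)
[35] read 'c'  n0⇒n6  ** P1@[35:35]
[36] read 'b'  n6⇒n1 (via fail)
[37] read 'c'  n1⇒n2  ** P1@[37:37]
[38] read 'b'  n2⇒n3
[39] read 'c'  n3⇒n4  ** P1@[39:39]
[40] read 'a'  n4⇒n5  ** P0@[36:40],P3@[39:40]
[41] read 'b'  n5⇒n1 (via fail)
[42] read 'c'  n1⇒n2  ** P1@[42:42]
[43] read 'b'  n2⇒n3
[44] read 'c'  n3⇒n4  ** P1@[44:44]
[45] read 'a'  n4⇒n5  ** P0@[41:45],P3@[44:45]
[46] read 'b'  n5⇒n1 (via fail)
[47] read 'c'  n1⇒n2  ** P1@[47:47]
[48] read 'b'  n2⇒n3
[49] read 'c'  n3⇒n4  ** P1@[49:49]
[50] read 'a'  n4⇒n5  ** P0@[46:50],P3@[49:50]
[51] read 'b'  n5⇒n1 (via fail)
[52] read 'b'  n1⇒n7
[53] read 'b'  n7⇒n8  ** P2@[51:53]
[54] read 'b'  n8⇒n8 (via fail)  ** P2@[52:54]
[55] read 'b'  n8⇒n8 (via fail)  ** P2@[53:55]
[56] read 'c'  n8⇒n2 (via fail)  ** P1@[56:56]
[57] read 'b'  n2⇒n3
[58] read 'c'  n3⇒n4  ** P1@[58:58]
[59] read 'a'  n4⇒n5  ** P0@[55:59],P3@[58:59]
[60] read 'c'  n5⇒n6 (via fail)  ** P1@[60:60]
[61] read 'c'  n6⇒n6 (via fail)  ** P1@[61:61]
[62] read 'a'  n6⇒n9  ** P3@[61:62]
[63] read 'b'  n9⇒n1 (via fail)
[64] read 'b'  n1⇒n7
[65] read 'b'  n7⇒n8  ** P2@[63:65]
[66] read 'b'  n8⇒n8 (via fail)  ** P2@[64:66]
[67] read 'c'  n8⇒n2 (via fail)  ** P1@[67:67]
[68] read 'a'  n2⇒n9 (via fail)  ** P3@[67:68]

Matches: [[3,2],[4,2],[5,2],[6,1],[7,1],[8,3],[11,2],[12,1],[14,1],[15,0],[15,3],[17,1],[18,3],[21,1],[22,3],[23,1],[24,3],[28,2],[29,2],[30,2],[31,2],[32,2],[33,2],[35,1],[37,1],[39,1],[40,0],[40,3],[42,1],[44,1],[45,0],[45,3],[47,1],[49,1],[50,0],[50,3],[53,2],[54,2],[55,2],[56,1],[58,1],[59,0],[59,3],[60,1],[61,1],[62,3],[65,2],[66,2],[67,1],[68,3]]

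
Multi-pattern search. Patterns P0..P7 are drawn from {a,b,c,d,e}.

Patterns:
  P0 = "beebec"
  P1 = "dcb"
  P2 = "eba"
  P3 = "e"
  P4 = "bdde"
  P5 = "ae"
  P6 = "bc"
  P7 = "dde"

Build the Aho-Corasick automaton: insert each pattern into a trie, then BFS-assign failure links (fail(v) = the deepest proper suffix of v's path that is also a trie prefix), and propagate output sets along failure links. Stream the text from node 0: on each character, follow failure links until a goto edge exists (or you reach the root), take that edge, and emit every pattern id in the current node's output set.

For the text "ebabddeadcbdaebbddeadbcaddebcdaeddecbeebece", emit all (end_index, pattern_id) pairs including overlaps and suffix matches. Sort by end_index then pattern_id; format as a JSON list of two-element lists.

Build automaton:
Trie nodes:
  0='ε' goto a→16 b→1 d→7 e→10
  1='b' goto c→18 d→13 e→2
  2='be' goto e→3
  3='bee' goto b→4
  4='beeb' goto e→5
  5='beebe' goto c→6
  6='beebec' goto ·  ←P0
  7='d' goto c→8 d→19
  8='dc' goto b→9
  9='dcb' goto ·  ←P1
  10='e' goto b→11  ←P3
  11='eb' goto a→12
  12='eba' goto ·  ←P2
  13='bd' goto d→14
  14='bdd' goto e→15
  15='bdde' goto ·  ←P4
  16='a' goto e→17
  17='ae' goto ·  ←P5
  18='bc' goto ·  ←P6
  19='dd' goto e→20
  20='dde' goto ·  ←P7

Failure links (BFS by depth):
  fail(1) 'b': from fail(0)=0 chase 'b': 0 ⇒ 0;  out=∅∪out(0)=∅
  fail(7) 'd': from fail(0)=0 chase 'd': 0 ⇒ 0;  out=∅∪out(0)=∅
  fail(10) 'e': from fail(0)=0 chase 'e': 0 ⇒ 0;  out={3}∪out(0)={3}
  fail(16) 'a': from fail(0)=0 chase 'a': 0 ⇒ 0;  out=∅∪out(0)=∅
  fail(2) 'be': from fail(1)=0 chase 'e': 0 ⇒ 10;  out=∅∪out(10)={3}
  fail(8) 'dc': from fail(7)=0 chase 'c': 0 ⇒ 0;  out=∅∪out(0)=∅
  fail(11) 'eb': from fail(10)=0 chase 'b': 0 ⇒ 1;  out=∅∪out(1)=∅
  fail(13) 'bd': from fail(1)=0 chase 'd': 0 ⇒ 7;  out=∅∪out(7)=∅
  fail(17) 'ae': from fail(16)=0 chase 'e': 0 ⇒ 10;  out={5}∪out(10)={3,5}
  fail(18) 'bc': from fail(1)=0 chase 'c': 0 ⇒ 0;  out={6}∪out(0)={6}
  fail(19) 'dd': from fail(7)=0 chase 'd': 0 ⇒ 7;  out=∅∪out(7)=∅
  fail(3) 'bee': from fail(2)=10 chase 'e': 10→0 ⇒ 10;  out=∅∪out(10)={3}
  fail(9) 'dcb': from fail(8)=0 chase 'b': 0 ⇒ 1;  out={1}∪out(1)={1}
  fail(12) 'eba': from fail(11)=1 chase 'a': 1→0 ⇒ 16;  out={2}∪out(16)={2}
  fail(14) 'bdd': from fail(13)=7 chase 'd': 7 ⇒ 19;  out=∅∪out(19)=∅
  fail(20) 'dde': from fail(19)=7 chase 'e': 7→0 ⇒ 10;  out={7}∪out(10)={3,7}
  fail(4) 'beeb': from fail(3)=10 chase 'b': 10 ⇒ 11;  out=∅∪out(11)=∅
  fail(15) 'bdde': from fail(14)=19 chase 'e': 19 ⇒ 20;  out={4}∪out(20)={3,4,7}
  fail(5) 'beebe': from fail(4)=11 chase 'e': 11→1 ⇒ 2;  out=∅∪out(2)={3}
  fail(6) 'beebec': from fail(5)=2 chase 'c': 2→10→0 ⇒ 0;  out={0}∪out(0)={0}

Run:
pos 0 'e': at 10  emit P3@[0:0]
pos 1 'b': at 11
pos 2 'a': at 12  emit P2@[0:2]
pos 3 'b': at 1 (via fail)
pos 4 'd': at 13
pos 5 'd': at 14
pos 6 'e': at 15  emit P3@[6:6],P4@[3:6],P7@[4:6]
pos 7 'a': at 16 (via fail)
pos 8 'd': at 7 (via fail)
pos 9 'c': at 8
pos 10 'b': at 9  emit P1@[8:10]
pos 11 'd': at 13 (via fail)
pos 12 'a': at 16 (via fail)
pos 13 'e': at 17  emit P3@[13:13],P5@[12:13]
pos 14 'b': at 11 (via fail)
pos 15 'b': at 1 (via fail)
pos 16 'd': at 13
pos 17 'd': at 14
pos 18 'e': at 15  emit P3@[18:18],P4@[15:18],P7@[16:18]
pos 19 'a': at 16 (via fail)
pos 20 'd': at 7 (via fail)
pos 21 'b': at 1 (via fail)
pos 22 'c': at 18  emit P6@[21:22]
pos 23 'a': at 16 (via fail)
pos 24 'd': at 7 (via fail)
pos 25 'd': at 19
pos 26 'e': at 20  emit P3@[26:26],P7@[24:26]
pos 27 'b': at 11 (via fail)
pos 28 'c': at 18 (via fail)  emit P6@[27:28]
pos 29 'd': at 7 (via fail)
pos 30 'a': at 16 (via fail)
pos 31 'e': at 17  emit P3@[31:31],P5@[30:31]
pos 32 'd': at 7 (via fail)
pos 33 'd': at 19
pos 34 'e': at 20  emit P3@[34:34],P7@[32:34]
pos 35 'c': at 0 (via fail)
pos 36 'b': at 1
pos 37 'e': at 2  emit P3@[37:37]
pos 38 'e': at 3  emit P3@[38:38]
pos 39 'b': at 4
pos 40 'e': at 5  emit P3@[40:40]
pos 41 'c': at 6  emit P0@[36:41]
pos 42 'e': at 10 (via fail)  emit P3@[42:42]

Result: [[0,3],[2,2],[6,3],[6,4],[6,7],[10,1],[13,3],[13,5],[18,3],[18,4],[18,7],[22,6],[26,3],[26,7],[28,6],[31,3],[31,5],[34,3],[34,7],[37,3],[38,3],[40,3],[41,0],[42,3]]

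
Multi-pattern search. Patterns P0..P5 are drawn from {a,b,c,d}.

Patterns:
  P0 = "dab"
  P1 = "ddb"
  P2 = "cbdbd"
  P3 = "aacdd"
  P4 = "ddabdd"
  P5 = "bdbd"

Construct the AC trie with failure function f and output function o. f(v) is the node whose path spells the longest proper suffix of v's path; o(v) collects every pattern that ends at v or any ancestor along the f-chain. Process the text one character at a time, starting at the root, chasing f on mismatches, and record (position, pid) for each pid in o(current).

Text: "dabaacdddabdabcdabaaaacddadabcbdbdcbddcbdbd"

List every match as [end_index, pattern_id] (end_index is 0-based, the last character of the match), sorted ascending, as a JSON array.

Build:
Trie (insert patterns):
  0='ε' goto a→11 b→20 c→6 d→1
  1='d' goto a→2 d→4
  2='da' goto b→3
  3='dab' goto ·  ←P0
  4='dd' goto a→16 b→5
  5='ddb' goto ·  ←P1
  6='c' goto b→7
  7='cb' goto d→8
  8='cbd' goto b→9
  9='cbdb' goto d→10
  10='cbdbd' goto ·  ←P2
  11='a' goto a→12
  12='aa' goto c→13
  13='aac' goto d→14
  14='aacd' goto d→15
  15='aacdd' goto ·  ←P3
  16='dda' goto b→17
  17='ddab' goto d→18
  18='ddabd' goto d→19
  19='ddabdd' goto ·  ←P4
  20='b' goto d→21
  21='bd' goto b→22
  22='bdb' goto d→23
  23='bdbd' goto ·  ←P5

Failure links (BFS by depth):
  fail(1) 'd': from fail(0)=0 chase 'd': 0 ⇒ 0;  out=∅∪out(0)=∅
  fail(6) 'c': from fail(0)=0 chase 'c': 0 ⇒ 0;  out=∅∪out(0)=∅
  fail(11) 'a': from fail(0)=0 chase 'a': 0 ⇒ 0;  out=∅∪out(0)=∅
  fail(20) 'b': from fail(0)=0 chase 'b': 0 ⇒ 0;  out=∅∪out(0)=∅
  fail(2) 'da': from fail(1)=0 chase 'a': 0 ⇒ 11;  out=∅∪out(11)=∅
  fail(4) 'dd': from fail(1)=0 chase 'd': 0 ⇒ 1;  out=∅∪out(1)=∅
  fail(7) 'cb': from fail(6)=0 chase 'b': 0 ⇒ 20;  out=∅∪out(20)=∅
  fail(12) 'aa': from fail(11)=0 chase 'a': 0 ⇒ 11;  out=∅∪out(11)=∅
  fail(21) 'bd': from fail(20)=0 chase 'd': 0 ⇒ 1;  out=∅∪out(1)=∅
  fail(3) 'dab': from fail(2)=11 chase 'b': 11→0 ⇒ 20;  out={0}∪out(20)={0}
  fail(5) 'ddb': from fail(4)=1 chase 'b': 1→0 ⇒ 20;  out={1}∪out(20)={1}
  fail(8) 'cbd': from fail(7)=20 chase 'd': 20 ⇒ 21;  out=∅∪out(21)=∅
  fail(13) 'aac': from fail(12)=11 chase 'c': 11→0 ⇒ 6;  out=∅∪out(6)=∅
  fail(16) 'dda': from fail(4)=1 chase 'a': 1 ⇒ 2;  out=∅∪out(2)=∅
  fail(22) 'bdb': from fail(21)=1 chase 'b': 1→0 ⇒ 20;  out=∅∪out(20)=∅
  fail(9) 'cbdb': from fail(8)=21 chase 'b': 21 ⇒ 22;  out=∅∪out(22)=∅
  fail(14) 'aacd': from fail(13)=6 chase 'd': 6→0 ⇒ 1;  out=∅∪out(1)=∅
  fail(17) 'ddab': from fail(16)=2 chase 'b': 2 ⇒ 3;  out=∅∪out(3)={0}
  fail(23) 'bdbd': from fail(22)=20 chase 'd': 20 ⇒ 21;  out={5}∪out(21)={5}
  fail(10) 'cbdbd': from fail(9)=22 chase 'd': 22 ⇒ 23;  out={2}∪out(23)={2,5}
  fail(15) 'aacdd': from fail(14)=1 chase 'd': 1 ⇒ 4;  out={3}∪out(4)={3}
  fail(18) 'ddabd': from fail(17)=3 chase 'd': 3→20 ⇒ 21;  out=∅∪out(21)=∅
  fail(19) 'ddabdd': from fail(18)=21 chase 'd': 21→1 ⇒ 4;  out={4}∪out(4)={4}

Text stream:
i=0 'd': node 0→1
i=1 'a': node 1→2
i=2 'b': node 2→3  emit P0@[0:2]
i=3 'a': node 3→11 ·f
i=4 'a': node 11→12
i=5 'c': node 12→13
i=6 'd': node 13→14
i=7 'd': node 14→15  emit P3@[3:7]
i=8 'd': node 15→4 ·f
i=9 'a': node 4→16
i=10 'b': node 16→17  emit P0@[8:10]
i=11 'd': node 17→18
i=12 'a': node 18→2 ·f
i=13 'b': node 2→3  emit P0@[11:13]
i=14 'c': node 3→6 ·f
i=15 'd': node 6→1 ·f
i=16 'a': node 1→2
i=17 'b': node 2→3  emit P0@[15:17]
i=18 'a': node 3→11 ·f
i=19 'a': node 11→12
i=20 'a': node 12→12 ·f
i=21 'a': node 12→12 ·f
i=22 'c': node 12→13
i=23 'd': node 13→14
i=24 'd': node 14→15  emit P3@[20:24]
i=25 'a': node 15→16 ·f
i=26 'd': node 16→1 ·f
i=27 'a': node 1→2
i=28 'b': node 2→3  emit P0@[26:28]
i=29 'c': node 3→6 ·f
i=30 'b': node 6→7
i=31 'd': node 7→8
i=32 'b': node 8→9
i=33 'd': node 9→10  emit P2@[29:33],P5@[30:33]
i=34 'c': node 10→6 ·f
i=35 'b': node 6→7
i=36 'd': node 7→8
i=37 'd': node 8→4 ·f
i=38 'c': node 4→6 ·f
i=39 'b': node 6→7
i=40 'd': node 7→8
i=41 'b': node 8→9
i=42 'd': node 9→10  emit P2@[38:42],P5@[39:42]

Matches: [[2,0],[7,3],[10,0],[13,0],[17,0],[24,3],[28,0],[33,2],[33,5],[42,2],[42,5]]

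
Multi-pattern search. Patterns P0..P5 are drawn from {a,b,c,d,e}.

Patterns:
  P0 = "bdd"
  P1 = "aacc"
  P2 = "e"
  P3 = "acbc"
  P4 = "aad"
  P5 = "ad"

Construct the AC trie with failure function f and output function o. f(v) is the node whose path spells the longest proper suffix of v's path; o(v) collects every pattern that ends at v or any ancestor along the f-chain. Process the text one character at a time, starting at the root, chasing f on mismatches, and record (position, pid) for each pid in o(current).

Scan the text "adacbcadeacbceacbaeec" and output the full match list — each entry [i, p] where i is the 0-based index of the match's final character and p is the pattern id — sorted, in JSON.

Build automaton:
Trie (insert patterns):
  0='ε' goto a→4 b→1 e→8
  1='b' goto d→2
  2='bd' goto d→3
  3='bdd' goto ·  [P0 ends]
  4='a' goto a→5 c→9 d→13
  5='aa' goto c→6 d→12
  6='aac' goto c→7
  7='aacc' goto ·  [P1 ends]
  8='e' goto ·  [P2 ends]
  9='ac' goto b→10
  10='acb' goto c→11
  11='acbc' goto ·  [P3 ends]
  12='aad' goto ·  [P4 ends]
  13='ad' goto ·  [P5 ends]

Failure links (BFS by depth):
  fail(1) 'b': from fail(0)=0 chase 'b': 0 ⇒ 0;  out=∅∪out(0)=∅
  fail(4) 'a': from fail(0)=0 chase 'a': 0 ⇒ 0;  out=∅∪out(0)=∅
  fail(8) 'e': from fail(0)=0 chase 'e': 0 ⇒ 0;  out={2}∪out(0)={2}
  fail(2) 'bd': from fail(1)=0 chase 'd': 0 ⇒ 0;  out=∅∪out(0)=∅
  fail(5) 'aa': from fail(4)=0 chase 'a': 0 ⇒ 4;  out=∅∪out(4)=∅
  fail(9) 'ac': from fail(4)=0 chase 'c': 0 ⇒ 0;  out=∅∪out(0)=∅
  fail(13) 'ad': from fail(4)=0 chase 'd': 0 ⇒ 0;  out={5}∪out(0)={5}
  fail(3) 'bdd': from fail(2)=0 chase 'd': 0 ⇒ 0;  out={0}∪out(0)={0}
  fail(6) 'aac': from fail(5)=4 chase 'c': 4 ⇒ 9;  out=∅∪out(9)=∅
  fail(10) 'acb': from fail(9)=0 chase 'b': 0 ⇒ 1;  out=∅∪out(1)=∅
  fail(12) 'aad': from fail(5)=4 chase 'd': 4 ⇒ 13;  out={4}∪out(13)={4,5}
  fail(7) 'aacc': from fail(6)=9 chase 'c': 9→0 ⇒ 0;  out={1}∪out(0)={1}
  fail(11) 'acbc': from fail(10)=1 chase 'c': 1→0 ⇒ 0;  out={3}∪out(0)={3}

Scan:
i=0 'a': node 0→4
i=1 'd': node 4→13  ** P5@[0:1]
i=2 'a': node 13→4 (fail-walked)
i=3 'c': node 4→9
i=4 'b': node 9→10
i=5 'c': node 10→11  ** P3@[2:5]
i=6 'a': node 11→4 (fail-walked)
i=7 'd': node 4→13  ** P5@[6:7]
i=8 'e': node 13→8 (fail-walked)  ** P2@[8:8]
i=9 'a': node 8→4 (fail-walked)
i=10 'c': node 4→9
i=11 'b': node 9→10
i=12 'c': node 10→11  ** P3@[9:12]
i=13 'e': node 11→8 (fail-walked)  ** P2@[13:13]
i=14 'a': node 8→4 (fail-walked)
i=15 'c': node 4→9
i=16 'b': node 9→10
i=17 'a': node 10→4 (fail-walked)
i=18 'e': node 4→8 (fail-walked)  ** P2@[18:18]
i=19 'e': node 8→8 (fail-walked)  ** P2@[19:19]
i=20 'c': node 8→0 (fail-walked)

Result: [[1,5],[5,3],[7,5],[8,2],[12,3],[13,2],[18,2],[19,2]]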